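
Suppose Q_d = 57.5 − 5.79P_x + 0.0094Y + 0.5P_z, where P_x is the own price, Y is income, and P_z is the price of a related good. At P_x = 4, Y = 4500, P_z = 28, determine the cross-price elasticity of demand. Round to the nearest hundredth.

0.15

First evaluate Q_d: 57.5 − 5.79(4) + 0.0094(4500) + 0.5(28) = 57.5 − 23.16 + 42.3 + 14 = 90.64.
∂Q_d/∂P_z = +0.5, so E_xy = 0.5·(28/90.64) ≈ 0.15.
E_xy > 0: the goods are substitutes.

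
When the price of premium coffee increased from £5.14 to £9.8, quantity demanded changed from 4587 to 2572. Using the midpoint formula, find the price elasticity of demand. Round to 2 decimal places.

-0.90

%Δq = (2572 − 4587)/[(4587 + 2572)/2] = -2015/3579.5 ≈ -0.5629.
%Δp = (9.8 − 5.14)/[(5.14 + 9.8)/2] = 4.66/7.47 ≈ 0.6238.
Arc elasticity E = %Δq/%Δp ≈ -0.5629/0.6238 ≈ -0.90.
|E| < 1: demand is inelastic over this range.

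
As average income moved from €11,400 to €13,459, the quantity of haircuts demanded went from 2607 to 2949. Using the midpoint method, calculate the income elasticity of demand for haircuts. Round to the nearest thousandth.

%ΔQ = (2949 − 2607)/[(2607+2949)/2] = 342/2778 ≈ 0.1231.
%ΔI = (13,459 − 11,400)/[(11,400+13,459)/2] = 2059/12429.5 ≈ 0.1657.
E_I = %ΔQ/%ΔI ≈ 0.743.
E_I ∈ (0,1): normal good (necessity).

0.743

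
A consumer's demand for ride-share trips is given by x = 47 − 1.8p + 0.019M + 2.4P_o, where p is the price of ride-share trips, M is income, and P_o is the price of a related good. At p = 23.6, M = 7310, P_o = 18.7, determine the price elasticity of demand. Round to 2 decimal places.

First evaluate x: 47 − 1.8(23.6) + 0.019(7310) + 2.4(18.7) = 47 − 42.48 + 138.89 + 44.88 = 188.29.
∂x/∂p = −1.8, so E_p = (−1.8)·(23.6/188.29) ≈ -0.23.
|E_p| < 1: demand is inelastic.

-0.23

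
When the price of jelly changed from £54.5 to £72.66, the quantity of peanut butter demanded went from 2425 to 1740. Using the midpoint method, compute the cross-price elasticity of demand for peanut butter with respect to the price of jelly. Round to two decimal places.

%ΔQ_x = (1740 − 2425)/[(2425+1740)/2] = -685/2082.5 ≈ -0.3289.
%ΔP_y = (72.66 − 54.5)/[(54.5+72.66)/2] ≈ 0.2856.
E_xy = -0.3289/0.2856 ≈ -1.15.
E_xy < 0, so peanut butter and jelly are complements.

-1.15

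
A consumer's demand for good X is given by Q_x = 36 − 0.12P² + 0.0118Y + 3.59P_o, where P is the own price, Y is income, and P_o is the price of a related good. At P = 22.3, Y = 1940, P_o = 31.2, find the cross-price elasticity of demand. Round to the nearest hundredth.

1.01

Q_x = 36 − 0.12(22.3)² + 0.0118(1940) + 3.59(31.2) = 36 − 59.6748 + 22.892 + 112.008 = 111.2252.
∂Q_x/∂P_o = +3.59, so E_xy = 3.59·(31.2/111.2252) ≈ 1.01.
E_xy > 0: the goods are substitutes.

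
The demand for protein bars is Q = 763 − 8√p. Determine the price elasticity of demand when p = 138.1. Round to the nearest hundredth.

At p = 138.1, Q = 668.9872.
dQ/dp = −8/(2√p) = −8/(2·11.7516).
Point elasticity E = (dQ/dp)·(p/Q) = -0.3404 × 138.1/668.9872 ≈ -0.07.
|E| < 1, so demand is inelastic at this price.

-0.07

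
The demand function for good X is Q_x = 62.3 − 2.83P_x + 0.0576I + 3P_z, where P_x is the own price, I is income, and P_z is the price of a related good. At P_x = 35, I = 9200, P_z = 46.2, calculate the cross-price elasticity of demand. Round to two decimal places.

0.22

Q_x = 62.3 − 2.83(35) + 0.0576(9200) + 3(46.2) = 62.3 − 99.05 + 529.92 + 138.6 = 631.77.
∂Q_x/∂P_z = +3, so E_xy = 3·(46.2/631.77) ≈ 0.22.
E_xy > 0: the goods are substitutes.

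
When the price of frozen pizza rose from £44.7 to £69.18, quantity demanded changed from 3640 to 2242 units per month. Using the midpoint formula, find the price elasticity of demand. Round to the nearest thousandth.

%Δq = (2242 − 3640)/[(3640 + 2242)/2] = -1398/2941 ≈ -0.4753.
%ΔP = (69.18 − 44.7)/[(44.7 + 69.18)/2] = 24.48/56.94 ≈ 0.4299.
Arc elasticity E = %Δq/%ΔP ≈ -0.4753/0.4299 ≈ -1.106.
|E| > 1: demand is elastic over this range.

-1.106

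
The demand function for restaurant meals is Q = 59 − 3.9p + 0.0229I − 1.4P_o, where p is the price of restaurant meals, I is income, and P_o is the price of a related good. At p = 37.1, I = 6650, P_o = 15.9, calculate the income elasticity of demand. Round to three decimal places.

3.435

First evaluate Q: 59 − 3.9(37.1) + 0.0229(6650) − 1.4(15.9) = 59 − 144.69 + 152.285 − 22.26 = 44.335.
∂Q/∂I = +0.0229, so E_I = 0.0229·(6650/44.335) ≈ 3.435.
E_I > 1: normal good (luxury).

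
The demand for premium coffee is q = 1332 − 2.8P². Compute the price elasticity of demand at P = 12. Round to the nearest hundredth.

-0.87

At P = 12, q = 928.8.
dq/dP = −2·2.8·P = −67.2.
Point elasticity E = (dq/dP)·(P/q) = -67.2 × 12/928.8 ≈ -0.87.
|E| < 1, so demand is inelastic at this price.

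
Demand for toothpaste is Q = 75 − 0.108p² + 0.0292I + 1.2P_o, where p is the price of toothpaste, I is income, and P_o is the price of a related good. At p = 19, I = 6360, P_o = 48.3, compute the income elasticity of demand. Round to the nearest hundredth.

0.66

First evaluate Q: 75 − 0.108(19)² + 0.0292(6360) + 1.2(48.3) = 75 − 38.988 + 185.712 + 57.96 = 279.684.
∂Q/∂I = +0.0292, so E_I = 0.0292·(6360/279.684) ≈ 0.66.
E_I ∈ (0,1): normal good (necessity).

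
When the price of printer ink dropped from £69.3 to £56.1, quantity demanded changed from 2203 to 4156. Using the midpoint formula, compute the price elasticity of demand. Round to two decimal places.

-2.92

%ΔQ = (4156 − 2203)/[(2203 + 4156)/2] = 1953/3179.5 ≈ 0.6142.
%Δp = (56.1 − 69.3)/[(69.3 + 56.1)/2] = -13.2/62.7 ≈ -0.2105.
Arc elasticity E = %ΔQ/%Δp ≈ 0.6142/-0.2105 ≈ -2.92.
|E| > 1: demand is elastic over this range.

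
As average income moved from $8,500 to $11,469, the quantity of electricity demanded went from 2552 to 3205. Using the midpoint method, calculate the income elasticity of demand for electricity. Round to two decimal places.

0.76

%ΔQ = (3205 − 2552)/[(2552+3205)/2] = 653/2878.5 ≈ 0.2269.
%ΔM = (11,469 − 8,500)/[(8,500+11,469)/2] = 2969/9984.5 ≈ 0.2974.
E_I = %ΔQ/%ΔM ≈ 0.76.
E_I ∈ (0,1): normal good (necessity).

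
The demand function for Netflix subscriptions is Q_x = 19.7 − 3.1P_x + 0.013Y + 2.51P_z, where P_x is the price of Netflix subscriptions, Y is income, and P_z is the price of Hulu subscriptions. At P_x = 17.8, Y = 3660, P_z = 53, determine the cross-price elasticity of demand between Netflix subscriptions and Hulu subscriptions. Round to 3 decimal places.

0.917

Substituting, Q_x = 19.7 − 3.1(17.8) + 0.013(3660) + 2.51(53) = 19.7 − 55.18 + 47.58 + 133.03 = 145.13.
∂Q_x/∂P_z = +2.51, so E_xy = 2.51·(53/145.13) ≈ 0.917.
E_xy > 0: the goods are substitutes.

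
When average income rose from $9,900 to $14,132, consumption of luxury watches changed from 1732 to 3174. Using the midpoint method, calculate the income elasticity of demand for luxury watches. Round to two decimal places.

1.67

%ΔQ = (3174 − 1732)/[(1732+3174)/2] = 1442/2453 ≈ 0.5879.
%ΔM = (14,132 − 9,900)/[(9,900+14,132)/2] = 4232/12016 ≈ 0.3522.
E_I = %ΔQ/%ΔM ≈ 1.67.
E_I > 1: normal good (luxury).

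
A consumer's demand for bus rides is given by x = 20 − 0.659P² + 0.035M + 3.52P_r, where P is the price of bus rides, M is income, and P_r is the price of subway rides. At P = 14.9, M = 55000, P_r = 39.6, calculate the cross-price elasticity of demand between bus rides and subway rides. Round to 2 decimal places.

0.07

At the given point, x = 20 − 0.659(14.9)² + 0.035(55000) + 3.52(39.6) = 20 − 146.3046 + 1925 + 139.392 = 1938.0874.
∂x/∂P_r = +3.52, so E_xy = 3.52·(39.6/1938.0874) ≈ 0.07.
E_xy > 0: the goods are substitutes.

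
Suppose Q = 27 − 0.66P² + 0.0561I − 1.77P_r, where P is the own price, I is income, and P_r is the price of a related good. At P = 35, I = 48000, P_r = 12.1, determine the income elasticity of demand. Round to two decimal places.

1.42

At the given point, Q = 27 − 0.66(35)² + 0.0561(48000) − 1.77(12.1) = 27 − 808.5 + 2692.8 − 21.417 = 1889.883.
∂Q/∂I = +0.0561, so E_I = 0.0561·(48000/1889.883) ≈ 1.42.
E_I > 1: normal good (luxury).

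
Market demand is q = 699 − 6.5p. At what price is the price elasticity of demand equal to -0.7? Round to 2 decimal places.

Set −bp/(a − bp) = −0.7 ⇒ bp = 0.7(a − bp) ⇒ bp(1+0.7) = 0.7·a.
p = 0.7·699/(6.5·1.7) ≈ 44.28.

44.28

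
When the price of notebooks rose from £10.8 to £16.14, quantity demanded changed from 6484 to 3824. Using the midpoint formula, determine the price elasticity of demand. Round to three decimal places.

-1.302

%ΔQ = (3824 − 6484)/[(6484 + 3824)/2] = -2660/5154 ≈ -0.5161.
%ΔP = (16.14 − 10.8)/[(10.8 + 16.14)/2] = 5.34/13.47 ≈ 0.3964.
Arc elasticity E = %ΔQ/%ΔP ≈ -0.5161/0.3964 ≈ -1.302.
|E| > 1: demand is elastic over this range.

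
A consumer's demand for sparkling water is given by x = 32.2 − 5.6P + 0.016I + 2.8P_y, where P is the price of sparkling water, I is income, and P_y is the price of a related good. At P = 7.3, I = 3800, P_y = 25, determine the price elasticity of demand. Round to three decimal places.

First evaluate x: 32.2 − 5.6(7.3) + 0.016(3800) + 2.8(25) = 32.2 − 40.88 + 60.8 + 70 = 122.12.
∂x/∂P = −5.6, so E_p = (−5.6)·(7.3/122.12) ≈ -0.335.
|E_p| < 1: demand is inelastic.

-0.335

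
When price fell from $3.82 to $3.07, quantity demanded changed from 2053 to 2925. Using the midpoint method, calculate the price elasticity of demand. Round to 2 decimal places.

-1.61

%ΔQ = (2925 − 2053)/[(2053 + 2925)/2] = 872/2489 ≈ 0.3503.
%ΔP = (3.07 − 3.82)/[(3.82 + 3.07)/2] = -0.75/3.445 ≈ -0.2177.
Arc elasticity E = %ΔQ/%ΔP ≈ 0.3503/-0.2177 ≈ -1.61.
|E| > 1: demand is elastic over this range.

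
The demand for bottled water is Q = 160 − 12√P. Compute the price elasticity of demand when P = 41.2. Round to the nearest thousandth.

-0.464

At P = 41.2, Q = 82.9753.
dQ/dP = −12/(2√P) = −12/(2·6.4187).
Point elasticity E = (dQ/dP)·(P/Q) = -0.9348 × 41.2/82.9753 ≈ -0.464.
|E| < 1, so demand is inelastic at this price.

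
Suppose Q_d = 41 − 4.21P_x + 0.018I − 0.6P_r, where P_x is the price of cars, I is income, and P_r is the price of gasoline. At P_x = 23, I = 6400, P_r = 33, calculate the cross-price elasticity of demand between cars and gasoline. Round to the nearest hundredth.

-0.50

Q_d = 41 − 4.21(23) + 0.018(6400) − 0.6(33) = 41 − 96.83 + 115.2 − 19.8 = 39.57.
∂Q_d/∂P_r = −0.6, so E_xy = -0.6·(33/39.57) ≈ -0.50.
E_xy < 0: the goods are complements.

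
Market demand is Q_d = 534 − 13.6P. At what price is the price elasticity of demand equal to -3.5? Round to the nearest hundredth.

30.54

Set −bP/(a − bP) = −3.5 ⇒ bP = 3.5(a − bP) ⇒ bP(1+3.5) = 3.5·a.
P = 3.5·534/(13.6·4.5) ≈ 30.54.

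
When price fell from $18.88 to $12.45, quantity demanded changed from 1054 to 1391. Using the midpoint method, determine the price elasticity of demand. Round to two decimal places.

%ΔQ = (1391 − 1054)/[(1054 + 1391)/2] = 337/1222.5 ≈ 0.2757.
%ΔP = (12.45 − 18.88)/[(18.88 + 12.45)/2] = -6.43/15.665 ≈ -0.4105.
Arc elasticity E = %ΔQ/%ΔP ≈ 0.2757/-0.4105 ≈ -0.67.
|E| < 1: demand is inelastic over this range.

-0.67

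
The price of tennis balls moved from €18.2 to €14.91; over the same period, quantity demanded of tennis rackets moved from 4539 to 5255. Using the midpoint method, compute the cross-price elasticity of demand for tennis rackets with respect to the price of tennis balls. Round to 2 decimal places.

-0.74

%ΔQ_x = (5255 − 4539)/[(4539+5255)/2] = 716/4897 ≈ 0.1462.
%ΔP_y = (14.91 − 18.2)/[(18.2+14.91)/2] ≈ -0.1987.
E_xy = 0.1462/-0.1987 ≈ -0.74.
E_xy < 0, so tennis rackets and tennis balls are complements.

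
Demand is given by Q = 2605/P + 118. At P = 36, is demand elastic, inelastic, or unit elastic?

At P = 36, Q = 190.3611.
dQ/dP = −2605/P² = −2.01.
Point elasticity E = (dQ/dP)·(P/Q) = -2.01 × 36/190.3611 ≈ -0.380.
|E| ≈ 0.380 < 1, so demand is inelastic.

inelastic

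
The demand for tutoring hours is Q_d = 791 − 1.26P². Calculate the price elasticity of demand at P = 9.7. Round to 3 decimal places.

-0.353

At P = 9.7, Q_d = 672.4466.
dQ_d/dP = −2·1.26·P = −24.444.
Point elasticity E = (dQ_d/dP)·(P/Q_d) = -24.444 × 9.7/672.4466 ≈ -0.353.
|E| < 1, so demand is inelastic at this price.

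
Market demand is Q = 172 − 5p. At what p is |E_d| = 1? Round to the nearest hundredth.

17.20

For linear demand Q = a − bp, E = −bp/(a − bp). |E| = 1 ⇒ bp = a − bp ⇒ p = a/(2b).
p = 172/(2·5) = 17.20.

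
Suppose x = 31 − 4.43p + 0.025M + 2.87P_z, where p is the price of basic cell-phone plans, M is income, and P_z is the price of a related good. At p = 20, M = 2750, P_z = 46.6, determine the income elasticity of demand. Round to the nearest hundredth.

At the given point, x = 31 − 4.43(20) + 0.025(2750) + 2.87(46.6) = 31 − 88.6 + 68.75 + 133.742 = 144.892.
∂x/∂M = +0.025, so E_I = 0.025·(2750/144.892) ≈ 0.47.
E_I ∈ (0,1): normal good (necessity).

0.47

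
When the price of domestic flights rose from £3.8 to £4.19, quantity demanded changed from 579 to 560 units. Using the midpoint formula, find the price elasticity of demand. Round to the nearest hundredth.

%ΔQ = (560 − 579)/[(579 + 560)/2] = -19/569.5 ≈ -0.0334.
%Δp = (4.19 − 3.8)/[(3.8 + 4.19)/2] = 0.39/3.995 ≈ 0.0976.
Arc elasticity E = %ΔQ/%Δp ≈ -0.0334/0.0976 ≈ -0.34.
|E| < 1: demand is inelastic over this range.

-0.34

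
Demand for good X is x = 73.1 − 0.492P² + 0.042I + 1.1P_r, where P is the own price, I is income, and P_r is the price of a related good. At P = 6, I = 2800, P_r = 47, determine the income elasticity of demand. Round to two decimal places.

First evaluate x: 73.1 − 0.492(6)² + 0.042(2800) + 1.1(47) = 73.1 − 17.712 + 117.6 + 51.7 = 224.688.
∂x/∂I = +0.042, so E_I = 0.042·(2800/224.688) ≈ 0.52.
E_I ∈ (0,1): normal good (necessity).

0.52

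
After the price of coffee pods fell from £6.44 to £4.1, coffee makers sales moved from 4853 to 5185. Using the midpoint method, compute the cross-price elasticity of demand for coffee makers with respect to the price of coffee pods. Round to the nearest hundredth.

%ΔQ_x = (5185 − 4853)/[(4853+5185)/2] = 332/5019 ≈ 0.0661.
%ΔP_y = (4.1 − 6.44)/[(6.44+4.1)/2] ≈ -0.4440.
E_xy = 0.0661/-0.4440 ≈ -0.15.
E_xy < 0, so coffee makers and coffee pods are complements.

-0.15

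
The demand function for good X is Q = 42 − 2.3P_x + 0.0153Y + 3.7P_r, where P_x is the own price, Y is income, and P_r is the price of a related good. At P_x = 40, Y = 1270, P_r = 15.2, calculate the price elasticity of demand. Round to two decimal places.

At the given point, Q = 42 − 2.3(40) + 0.0153(1270) + 3.7(15.2) = 42 − 92 + 19.431 + 56.24 = 25.671.
∂Q/∂P_x = −2.3, so E_p = (−2.3)·(40/25.671) ≈ -3.58.
|E_p| > 1: demand is elastic.

-3.58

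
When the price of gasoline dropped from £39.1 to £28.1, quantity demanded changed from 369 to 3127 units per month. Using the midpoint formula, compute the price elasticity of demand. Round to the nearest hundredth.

%Δq = (3127 − 369)/[(369 + 3127)/2] = 2758/1748 ≈ 1.5778.
%Δp = (28.1 − 39.1)/[(39.1 + 28.1)/2] = -11/33.6 ≈ -0.3274.
Arc elasticity E = %Δq/%Δp ≈ 1.5778/-0.3274 ≈ -4.82.
|E| > 1: demand is elastic over this range.

-4.82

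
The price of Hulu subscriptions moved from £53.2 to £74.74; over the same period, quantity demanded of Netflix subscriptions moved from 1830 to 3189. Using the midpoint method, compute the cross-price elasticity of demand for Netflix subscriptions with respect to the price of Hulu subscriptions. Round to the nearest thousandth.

1.608

%ΔQ_x = (3189 − 1830)/[(1830+3189)/2] = 1359/2509.5 ≈ 0.5415.
%ΔP_y = (74.74 − 53.2)/[(53.2+74.74)/2] ≈ 0.3367.
E_xy = 0.5415/0.3367 ≈ 1.608.
E_xy > 0, so Netflix subscriptions and Hulu subscriptions are substitutes.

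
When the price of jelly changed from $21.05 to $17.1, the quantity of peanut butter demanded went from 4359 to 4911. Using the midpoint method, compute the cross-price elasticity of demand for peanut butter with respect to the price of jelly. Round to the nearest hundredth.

%ΔQ_x = (4911 − 4359)/[(4359+4911)/2] = 552/4635 ≈ 0.1191.
%ΔP_y = (17.1 − 21.05)/[(21.05+17.1)/2] ≈ -0.2071.
E_xy = 0.1191/-0.2071 ≈ -0.58.
E_xy < 0, so peanut butter and jelly are complements.

-0.58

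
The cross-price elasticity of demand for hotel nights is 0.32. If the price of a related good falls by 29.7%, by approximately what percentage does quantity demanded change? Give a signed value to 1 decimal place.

%ΔQ ≈ E × %ΔP_y = (0.32) × (-29.7%) ≈ -9.5%.

-9.5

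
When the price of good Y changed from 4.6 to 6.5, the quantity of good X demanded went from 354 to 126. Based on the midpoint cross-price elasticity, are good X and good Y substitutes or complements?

%ΔQ_x = (126 − 354)/[(354+126)/2] = -228/240 ≈ -0.9500.
%ΔP_y = (6.5 − 4.6)/[(4.6+6.5)/2] ≈ 0.3423.
E_xy = -0.9500/0.3423 ≈ -2.775.
E_xy < 0, so the goods are complements.

complements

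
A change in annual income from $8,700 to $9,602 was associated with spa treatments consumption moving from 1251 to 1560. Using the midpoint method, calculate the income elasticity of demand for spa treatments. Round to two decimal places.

2.23

%ΔQ = (1560 − 1251)/[(1251+1560)/2] = 309/1405.5 ≈ 0.2199.
%ΔI = (9,602 − 8,700)/[(8,700+9,602)/2] = 902/9151 ≈ 0.0986.
E_I = %ΔQ/%ΔI ≈ 2.23.
E_I > 1: normal good (luxury).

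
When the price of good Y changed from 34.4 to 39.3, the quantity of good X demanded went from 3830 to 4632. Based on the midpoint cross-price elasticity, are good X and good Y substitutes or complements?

substitutes

%ΔQ_x = (4632 − 3830)/[(3830+4632)/2] = 802/4231 ≈ 0.1896.
%ΔP_y = (39.3 − 34.4)/[(34.4+39.3)/2] ≈ 0.1330.
E_xy = 0.1896/0.1330 ≈ 1.426.
E_xy > 0, so the goods are substitutes.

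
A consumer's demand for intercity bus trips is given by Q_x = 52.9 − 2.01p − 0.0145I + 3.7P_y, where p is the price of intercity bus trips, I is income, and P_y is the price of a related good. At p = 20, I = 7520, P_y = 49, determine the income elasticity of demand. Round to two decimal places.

At the given point, Q_x = 52.9 − 2.01(20) − 0.0145(7520) + 3.7(49) = 52.9 − 40.2 − 109.04 + 181.3 = 84.96.
∂Q_x/∂I = −0.0145, so E_I = -0.0145·(7520/84.96) ≈ -1.28.
E_I < 0: inferior good.

-1.28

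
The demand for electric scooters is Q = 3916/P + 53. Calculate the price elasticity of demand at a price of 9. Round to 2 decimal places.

At P = 9, Q = 488.1111.
dQ/dP = −3916/P² = −48.3457.
Point elasticity E = (dQ/dP)·(P/Q) = -48.3457 × 9/488.1111 ≈ -0.89.
|E| < 1, so demand is inelastic at this price.

-0.89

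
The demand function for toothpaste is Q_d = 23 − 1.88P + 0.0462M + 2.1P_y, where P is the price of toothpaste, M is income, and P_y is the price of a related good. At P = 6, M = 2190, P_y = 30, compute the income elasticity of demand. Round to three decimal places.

0.575

Substituting, Q_d = 23 − 1.88(6) + 0.0462(2190) + 2.1(30) = 23 − 11.28 + 101.178 + 63 = 175.898.
∂Q_d/∂M = +0.0462, so E_I = 0.0462·(2190/175.898) ≈ 0.575.
E_I ∈ (0,1): normal good (necessity).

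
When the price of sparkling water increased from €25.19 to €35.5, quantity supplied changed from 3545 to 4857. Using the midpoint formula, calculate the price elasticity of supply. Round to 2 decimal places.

0.92

%Δq = (4857 − 3545)/[(3545 + 4857)/2] = 1312/4201 ≈ 0.3123.
%ΔP = (35.5 − 25.19)/[(25.19 + 35.5)/2] = 10.31/30.345 ≈ 0.3398.
Arc elasticity E = %Δq/%ΔP ≈ 0.3123/0.3398 ≈ 0.92.
|E| < 1: supply is inelastic over this range.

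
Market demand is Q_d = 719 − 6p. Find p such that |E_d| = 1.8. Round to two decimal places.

77.04

Set −bp/(a − bp) = −1.8 ⇒ bp = 1.8(a − bp) ⇒ bp(1+1.8) = 1.8·a.
p = 1.8·719/(6·2.8) ≈ 77.04.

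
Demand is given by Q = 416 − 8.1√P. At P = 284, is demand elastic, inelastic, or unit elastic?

inelastic

At P = 284, Q = 279.4964.
dQ/dP = −8.1/(2√P) = −8.1/(2·16.8523).
Point elasticity E = (dQ/dP)·(P/Q) = -0.2403 × 284/279.4964 ≈ -0.244.
|E| ≈ 0.244 < 1, so demand is inelastic.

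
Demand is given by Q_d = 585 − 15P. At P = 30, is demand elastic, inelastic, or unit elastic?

At P = 30, Q_d = 135.
dQ_d/dP = −15.
Point elasticity E = (dQ_d/dP)·(P/Q_d) = -15 × 30/135 ≈ -3.333.
|E| ≈ 3.333 > 1, so demand is elastic.

elastic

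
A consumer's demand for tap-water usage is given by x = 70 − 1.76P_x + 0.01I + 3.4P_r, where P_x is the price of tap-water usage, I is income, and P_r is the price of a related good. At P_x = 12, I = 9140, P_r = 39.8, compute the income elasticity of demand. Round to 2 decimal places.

First evaluate x: 70 − 1.76(12) + 0.01(9140) + 3.4(39.8) = 70 − 21.12 + 91.4 + 135.32 = 275.6.
∂x/∂I = +0.01, so E_I = 0.01·(9140/275.6) ≈ 0.33.
E_I ∈ (0,1): normal good (necessity).

0.33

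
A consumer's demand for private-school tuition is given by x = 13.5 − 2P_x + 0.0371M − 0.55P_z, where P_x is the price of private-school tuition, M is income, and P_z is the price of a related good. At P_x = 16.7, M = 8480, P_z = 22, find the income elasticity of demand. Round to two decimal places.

1.11

Substituting, x = 13.5 − 2(16.7) + 0.0371(8480) − 0.55(22) = 13.5 − 33.4 + 314.608 − 12.1 = 282.608.
∂x/∂M = +0.0371, so E_I = 0.0371·(8480/282.608) ≈ 1.11.
E_I > 1: normal good (luxury).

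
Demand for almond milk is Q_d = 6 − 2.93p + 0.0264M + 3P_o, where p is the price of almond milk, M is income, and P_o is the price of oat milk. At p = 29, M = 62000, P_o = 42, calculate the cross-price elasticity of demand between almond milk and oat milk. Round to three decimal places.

0.075

First evaluate Q_d: 6 − 2.93(29) + 0.0264(62000) + 3(42) = 6 − 84.97 + 1636.8 + 126 = 1683.83.
∂Q_d/∂P_o = +3, so E_xy = 3·(42/1683.83) ≈ 0.075.
E_xy > 0: the goods are substitutes.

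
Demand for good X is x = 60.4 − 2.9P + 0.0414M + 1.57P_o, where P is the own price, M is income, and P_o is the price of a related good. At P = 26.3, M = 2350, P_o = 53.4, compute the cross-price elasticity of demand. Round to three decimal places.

0.507

At the given point, x = 60.4 − 2.9(26.3) + 0.0414(2350) + 1.57(53.4) = 60.4 − 76.27 + 97.29 + 83.838 = 165.258.
∂x/∂P_o = +1.57, so E_xy = 1.57·(53.4/165.258) ≈ 0.507.
E_xy > 0: the goods are substitutes.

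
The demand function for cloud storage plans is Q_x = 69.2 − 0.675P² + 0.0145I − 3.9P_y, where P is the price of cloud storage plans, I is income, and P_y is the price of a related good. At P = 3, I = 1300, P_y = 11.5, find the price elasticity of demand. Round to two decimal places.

-0.33

Substituting, Q_x = 69.2 − 0.675(3)² + 0.0145(1300) − 3.9(11.5) = 69.2 − 6.075 + 18.85 − 44.85 = 37.125.
∂Q_x/∂P = −2·0.675·P = -4.05, so E_p = -4.05·(3/37.125) ≈ -0.33.
|E_p| < 1: demand is inelastic.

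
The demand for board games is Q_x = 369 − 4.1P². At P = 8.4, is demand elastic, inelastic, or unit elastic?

At P = 8.4, Q_x = 79.704.
dQ_x/dP = −2·4.1·P = −68.88.
Point elasticity E = (dQ_x/dP)·(P/Q_x) = -68.88 × 8.4/79.704 ≈ -7.259.
|E| ≈ 7.259 > 1, so demand is elastic.

elastic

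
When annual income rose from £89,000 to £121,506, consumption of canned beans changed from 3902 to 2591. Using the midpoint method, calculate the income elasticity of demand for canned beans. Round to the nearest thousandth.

%ΔQ = (2591 − 3902)/[(3902+2591)/2] = -1311/3246.5 ≈ -0.4038.
%ΔI = (121,506 − 89,000)/[(89,000+121,506)/2] = 32506/105253 ≈ 0.3088.
E_I = %ΔQ/%ΔI ≈ -1.308.
E_I < 0: inferior good.

-1.308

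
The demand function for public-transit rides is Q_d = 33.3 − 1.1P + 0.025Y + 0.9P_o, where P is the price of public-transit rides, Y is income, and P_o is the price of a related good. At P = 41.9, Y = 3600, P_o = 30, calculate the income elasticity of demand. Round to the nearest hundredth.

0.86

Substituting, Q_d = 33.3 − 1.1(41.9) + 0.025(3600) + 0.9(30) = 33.3 − 46.09 + 90 + 27 = 104.21.
∂Q_d/∂Y = +0.025, so E_I = 0.025·(3600/104.21) ≈ 0.86.
E_I ∈ (0,1): normal good (necessity).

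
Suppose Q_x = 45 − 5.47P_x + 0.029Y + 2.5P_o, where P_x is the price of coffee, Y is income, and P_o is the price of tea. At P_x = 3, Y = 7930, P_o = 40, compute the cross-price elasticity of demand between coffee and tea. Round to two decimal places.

0.28

At the given point, Q_x = 45 − 5.47(3) + 0.029(7930) + 2.5(40) = 45 − 16.41 + 229.97 + 100 = 358.56.
∂Q_x/∂P_o = +2.5, so E_xy = 2.5·(40/358.56) ≈ 0.28.
E_xy > 0: the goods are substitutes.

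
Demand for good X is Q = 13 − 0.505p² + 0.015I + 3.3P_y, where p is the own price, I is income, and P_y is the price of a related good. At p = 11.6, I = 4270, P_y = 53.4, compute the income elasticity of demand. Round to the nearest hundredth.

Substituting, Q = 13 − 0.505(11.6)² + 0.015(4270) + 3.3(53.4) = 13 − 67.9528 + 64.05 + 176.22 = 185.3172.
∂Q/∂I = +0.015, so E_I = 0.015·(4270/185.3172) ≈ 0.35.
E_I ∈ (0,1): normal good (necessity).

0.35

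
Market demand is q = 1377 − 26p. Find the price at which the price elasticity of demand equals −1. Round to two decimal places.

For linear demand q = a − bp, E = −bp/(a − bp). |E| = 1 ⇒ bp = a − bp ⇒ p = a/(2b).
p = 1377/(2·26) ≈ 26.48.

26.48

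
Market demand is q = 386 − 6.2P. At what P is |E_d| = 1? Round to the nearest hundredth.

For linear demand q = a − bP, E = −bP/(a − bP). |E| = 1 ⇒ bP = a − bP ⇒ P = a/(2b).
P = 386/(2·6.2) ≈ 31.13.

31.13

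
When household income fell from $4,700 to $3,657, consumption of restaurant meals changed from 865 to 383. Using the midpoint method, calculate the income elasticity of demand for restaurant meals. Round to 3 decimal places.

3.095

%ΔQ = (383 − 865)/[(865+383)/2] = -482/624 ≈ -0.7724.
%ΔI = (3,657 − 4,700)/[(4,700+3,657)/2] = -1043/4178.5 ≈ -0.2496.
E_I = %ΔQ/%ΔI ≈ 3.095.
E_I > 1: normal good (luxury).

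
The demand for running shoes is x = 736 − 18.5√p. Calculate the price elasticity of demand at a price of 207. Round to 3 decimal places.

At p = 207, x = 469.8314.
dx/dp = −18.5/(2√p) = −18.5/(2·14.3875).
Point elasticity E = (dx/dp)·(p/x) = -0.6429 × 207/469.8314 ≈ -0.283.
|E| < 1, so demand is inelastic at this price.

-0.283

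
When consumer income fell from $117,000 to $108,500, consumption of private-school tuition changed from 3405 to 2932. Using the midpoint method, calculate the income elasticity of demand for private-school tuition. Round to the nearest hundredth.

%ΔQ = (2932 − 3405)/[(3405+2932)/2] = -473/3168.5 ≈ -0.1493.
%ΔI = (108,500 − 117,000)/[(117,000+108,500)/2] = -8500/112750 ≈ -0.0754.
E_I = %ΔQ/%ΔI ≈ 1.98.
E_I > 1: normal good (luxury).

1.98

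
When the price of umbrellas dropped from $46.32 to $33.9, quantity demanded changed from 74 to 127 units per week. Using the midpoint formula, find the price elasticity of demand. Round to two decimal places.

-1.70

%Δq = (127 − 74)/[(74 + 127)/2] = 53/100.5 ≈ 0.5274.
%Δp = (33.9 − 46.32)/[(46.32 + 33.9)/2] = -12.42/40.11 ≈ -0.3096.
Arc elasticity E = %Δq/%Δp ≈ 0.5274/-0.3096 ≈ -1.70.
|E| > 1: demand is elastic over this range.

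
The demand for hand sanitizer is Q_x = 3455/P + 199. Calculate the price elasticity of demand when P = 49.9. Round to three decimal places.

At P = 49.9, Q_x = 268.2385.
dQ_x/dP = −3455/P² = −1.3875.
Point elasticity E = (dQ_x/dP)·(P/Q_x) = -1.3875 × 49.9/268.2385 ≈ -0.258.
|E| < 1, so demand is inelastic at this price.

-0.258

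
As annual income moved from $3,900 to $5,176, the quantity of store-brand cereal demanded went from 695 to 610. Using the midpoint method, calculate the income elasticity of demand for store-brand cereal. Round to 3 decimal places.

-0.463

%ΔQ = (610 − 695)/[(695+610)/2] = -85/652.5 ≈ -0.1303.
%ΔI = (5,176 − 3,900)/[(3,900+5,176)/2] = 1276/4538 ≈ 0.2812.
E_I = %ΔQ/%ΔI ≈ -0.463.
E_I < 0: inferior good.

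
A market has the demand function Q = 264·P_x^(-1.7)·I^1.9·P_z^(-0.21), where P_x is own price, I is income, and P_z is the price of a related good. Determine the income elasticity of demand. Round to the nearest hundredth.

For a Cobb–Douglas (constant-elasticity) form Q = A·I^α·…, the elasticity with respect to I equals the exponent α at every point.
Here the exponent on I is 1.9, so the income elasticity of demand is 1.90.

1.90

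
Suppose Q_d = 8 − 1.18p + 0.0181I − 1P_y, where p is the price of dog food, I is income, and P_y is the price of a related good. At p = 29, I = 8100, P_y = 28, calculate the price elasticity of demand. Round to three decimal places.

First evaluate Q_d: 8 − 1.18(29) + 0.0181(8100) − 1(28) = 8 − 34.22 + 146.61 − 28 = 92.39.
∂Q_d/∂p = −1.18, so E_p = (−1.18)·(29/92.39) ≈ -0.370.
|E_p| < 1: demand is inelastic.

-0.370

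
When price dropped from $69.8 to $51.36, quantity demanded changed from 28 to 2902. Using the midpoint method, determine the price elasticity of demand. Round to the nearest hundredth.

%ΔQ = (2902 − 28)/[(28 + 2902)/2] = 2874/1465 ≈ 1.9618.
%Δp = (51.36 − 69.8)/[(69.8 + 51.36)/2] = -18.44/60.58 ≈ -0.3044.
Arc elasticity E = %ΔQ/%Δp ≈ 1.9618/-0.3044 ≈ -6.44.
|E| > 1: demand is elastic over this range.

-6.44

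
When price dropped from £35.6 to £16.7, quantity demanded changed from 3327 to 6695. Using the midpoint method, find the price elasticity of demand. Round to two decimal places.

-0.93

%Δq = (6695 − 3327)/[(3327 + 6695)/2] = 3368/5011 ≈ 0.6721.
%Δp = (16.7 − 35.6)/[(35.6 + 16.7)/2] = -18.9/26.15 ≈ -0.7228.
Arc elasticity E = %Δq/%Δp ≈ 0.6721/-0.7228 ≈ -0.93.
|E| < 1: demand is inelastic over this range.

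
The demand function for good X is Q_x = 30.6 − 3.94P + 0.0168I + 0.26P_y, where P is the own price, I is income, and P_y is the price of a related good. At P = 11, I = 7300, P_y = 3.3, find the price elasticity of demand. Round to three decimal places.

Substituting, Q_x = 30.6 − 3.94(11) + 0.0168(7300) + 0.26(3.3) = 30.6 − 43.34 + 122.64 + 0.858 = 110.758.
∂Q_x/∂P = −3.94, so E_p = (−3.94)·(11/110.758) ≈ -0.391.
|E_p| < 1: demand is inelastic.

-0.391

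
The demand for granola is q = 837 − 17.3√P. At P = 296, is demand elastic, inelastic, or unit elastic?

inelastic

At P = 296, q = 539.3595.
dq/dP = −17.3/(2√P) = −17.3/(2·17.2047).
Point elasticity E = (dq/dP)·(P/q) = -0.5028 × 296/539.3595 ≈ -0.276.
|E| ≈ 0.276 < 1, so demand is inelastic.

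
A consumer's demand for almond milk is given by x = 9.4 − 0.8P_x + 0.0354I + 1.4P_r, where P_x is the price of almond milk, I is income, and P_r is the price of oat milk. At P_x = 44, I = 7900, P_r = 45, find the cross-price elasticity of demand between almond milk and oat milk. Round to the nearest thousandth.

Evaluating quantity at (P_x, I, P_r) gives x = 9.4 − 0.8(44) + 0.0354(7900) + 1.4(45) = 9.4 − 35.2 + 279.66 + 63 = 316.86.
∂x/∂P_r = +1.4, so E_xy = 1.4·(45/316.86) ≈ 0.199.
E_xy > 0: the goods are substitutes.

0.199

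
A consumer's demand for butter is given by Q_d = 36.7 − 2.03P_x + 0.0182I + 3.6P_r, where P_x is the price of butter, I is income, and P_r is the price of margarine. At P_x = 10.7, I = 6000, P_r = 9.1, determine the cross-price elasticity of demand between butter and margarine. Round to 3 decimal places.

Substituting, Q_d = 36.7 − 2.03(10.7) + 0.0182(6000) + 3.6(9.1) = 36.7 − 21.721 + 109.2 + 32.76 = 156.939.
∂Q_d/∂P_r = +3.6, so E_xy = 3.6·(9.1/156.939) ≈ 0.209.
E_xy > 0: the goods are substitutes.

0.209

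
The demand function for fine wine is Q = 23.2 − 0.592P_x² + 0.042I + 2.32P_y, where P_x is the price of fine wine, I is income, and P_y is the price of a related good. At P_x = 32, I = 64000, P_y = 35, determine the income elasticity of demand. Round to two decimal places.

1.23

Evaluating quantity at (P_x, I, P_y) gives Q = 23.2 − 0.592(32)² + 0.042(64000) + 2.32(35) = 23.2 − 606.208 + 2688 + 81.2 = 2186.192.
∂Q/∂I = +0.042, so E_I = 0.042·(64000/2186.192) ≈ 1.23.
E_I > 1: normal good (luxury).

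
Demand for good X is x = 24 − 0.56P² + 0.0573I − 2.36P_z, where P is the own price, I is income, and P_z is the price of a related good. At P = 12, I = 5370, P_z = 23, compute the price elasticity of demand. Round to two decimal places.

At the given point, x = 24 − 0.56(12)² + 0.0573(5370) − 2.36(23) = 24 − 80.64 + 307.701 − 54.28 = 196.781.
∂x/∂P = −2·0.56·P = -13.44, so E_p = -13.44·(12/196.781) ≈ -0.82.
|E_p| < 1: demand is inelastic.

-0.82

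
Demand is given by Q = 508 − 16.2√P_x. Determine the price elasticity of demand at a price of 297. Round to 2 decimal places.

At P_x = 297, Q = 228.8143.
dQ/dP_x = −16.2/(2√P_x) = −16.2/(2·17.2337).
Point elasticity E = (dQ/dP_x)·(P_x/Q) = -0.47 × 297/228.8143 ≈ -0.61.
|E| < 1, so demand is inelastic at this price.

-0.61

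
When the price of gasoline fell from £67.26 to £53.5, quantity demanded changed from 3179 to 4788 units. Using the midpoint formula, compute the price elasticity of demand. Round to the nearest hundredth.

-1.77

%ΔQ = (4788 − 3179)/[(3179 + 4788)/2] = 1609/3983.5 ≈ 0.4039.
%ΔP = (53.5 − 67.26)/[(67.26 + 53.5)/2] = -13.76/60.38 ≈ -0.2279.
Arc elasticity E = %ΔQ/%ΔP ≈ 0.4039/-0.2279 ≈ -1.77.
|E| > 1: demand is elastic over this range.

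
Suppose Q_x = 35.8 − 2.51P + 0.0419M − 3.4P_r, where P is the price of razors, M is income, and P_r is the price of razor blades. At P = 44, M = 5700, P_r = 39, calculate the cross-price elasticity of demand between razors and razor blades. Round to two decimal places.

-4.20

Evaluating quantity at (P, M, P_r) gives Q_x = 35.8 − 2.51(44) + 0.0419(5700) − 3.4(39) = 35.8 − 110.44 + 238.83 − 132.6 = 31.59.
∂Q_x/∂P_r = −3.4, so E_xy = -3.4·(39/31.59) ≈ -4.20.
E_xy < 0: the goods are complements.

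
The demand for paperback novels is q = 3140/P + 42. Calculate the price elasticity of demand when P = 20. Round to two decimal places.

-0.79

At P = 20, q = 199.
dq/dP = −3140/P² = −7.85.
Point elasticity E = (dq/dP)·(P/q) = -7.85 × 20/199 ≈ -0.79.
|E| < 1, so demand is inelastic at this price.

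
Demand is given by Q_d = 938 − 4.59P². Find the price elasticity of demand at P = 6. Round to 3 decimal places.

-0.428

At P = 6, Q_d = 772.76.
dQ_d/dP = −2·4.59·P = −55.08.
Point elasticity E = (dQ_d/dP)·(P/Q_d) = -55.08 × 6/772.76 ≈ -0.428.
|E| < 1, so demand is inelastic at this price.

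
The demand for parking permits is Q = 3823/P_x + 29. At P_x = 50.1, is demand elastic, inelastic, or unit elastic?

inelastic

At P_x = 50.1, Q = 105.3074.
dQ/dP_x = −3823/P_x² = −1.5231.
Point elasticity E = (dQ/dP_x)·(P_x/Q) = -1.5231 × 50.1/105.3074 ≈ -0.725.
|E| ≈ 0.725 < 1, so demand is inelastic.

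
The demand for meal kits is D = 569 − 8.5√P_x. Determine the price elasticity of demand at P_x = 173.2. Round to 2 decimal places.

-0.12

At P_x = 173.2, D = 457.1353.
dD/dP_x = −8.5/(2√P_x) = −8.5/(2·13.1605).
Point elasticity E = (dD/dP_x)·(P_x/D) = -0.3229 × 173.2/457.1353 ≈ -0.12.
|E| < 1, so demand is inelastic at this price.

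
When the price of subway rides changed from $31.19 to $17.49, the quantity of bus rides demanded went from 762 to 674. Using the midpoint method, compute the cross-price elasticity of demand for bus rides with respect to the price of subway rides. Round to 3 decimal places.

%ΔQ_x = (674 − 762)/[(762+674)/2] = -88/718 ≈ -0.1226.
%ΔP_y = (17.49 − 31.19)/[(31.19+17.49)/2] ≈ -0.5629.
E_xy = -0.1226/-0.5629 ≈ 0.218.
E_xy > 0, so bus rides and subway rides are substitutes.

0.218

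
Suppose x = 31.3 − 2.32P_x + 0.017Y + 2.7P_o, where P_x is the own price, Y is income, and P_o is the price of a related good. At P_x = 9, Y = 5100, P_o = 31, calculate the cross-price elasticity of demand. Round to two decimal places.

Evaluating quantity at (P_x, Y, P_o) gives x = 31.3 − 2.32(9) + 0.017(5100) + 2.7(31) = 31.3 − 20.88 + 86.7 + 83.7 = 180.82.
∂x/∂P_o = +2.7, so E_xy = 2.7·(31/180.82) ≈ 0.46.
E_xy > 0: the goods are substitutes.

0.46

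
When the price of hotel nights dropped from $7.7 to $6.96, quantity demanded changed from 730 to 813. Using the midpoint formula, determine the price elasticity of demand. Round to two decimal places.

%Δq = (813 − 730)/[(730 + 813)/2] = 83/771.5 ≈ 0.1076.
%ΔP = (6.96 − 7.7)/[(7.7 + 6.96)/2] = -0.74/7.33 ≈ -0.1010.
Arc elasticity E = %Δq/%ΔP ≈ 0.1076/-0.1010 ≈ -1.07.
|E| > 1: demand is elastic over this range.

-1.07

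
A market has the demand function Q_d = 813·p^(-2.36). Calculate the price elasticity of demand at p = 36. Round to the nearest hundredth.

For a Cobb–Douglas (constant-elasticity) form Q_d = A·p^α·…, the elasticity with respect to p equals the exponent α at every point.
Here the exponent on p is -2.36, so the price elasticity of demand is -2.36.

-2.36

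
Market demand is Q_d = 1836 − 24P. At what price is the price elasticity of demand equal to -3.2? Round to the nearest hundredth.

Set −bP/(a − bP) = −3.2 ⇒ bP = 3.2(a − bP) ⇒ bP(1+3.2) = 3.2·a.
P = 3.2·1836/(24·4.2) ≈ 58.29.

58.29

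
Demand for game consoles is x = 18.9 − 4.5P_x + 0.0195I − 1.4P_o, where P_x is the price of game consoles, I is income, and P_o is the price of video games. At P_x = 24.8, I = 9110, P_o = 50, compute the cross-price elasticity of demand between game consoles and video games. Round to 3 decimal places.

Evaluating quantity at (P_x, I, P_o) gives x = 18.9 − 4.5(24.8) + 0.0195(9110) − 1.4(50) = 18.9 − 111.6 + 177.645 − 70 = 14.945.
∂x/∂P_o = −1.4, so E_xy = -1.4·(50/14.945) ≈ -4.684.
E_xy < 0: the goods are complements.

-4.684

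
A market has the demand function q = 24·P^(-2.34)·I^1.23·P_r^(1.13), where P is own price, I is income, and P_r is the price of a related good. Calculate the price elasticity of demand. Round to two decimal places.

-2.34

For a Cobb–Douglas (constant-elasticity) form q = A·P^α·…, the elasticity with respect to P equals the exponent α at every point.
Here the exponent on P is -2.34, so the price elasticity of demand is -2.34.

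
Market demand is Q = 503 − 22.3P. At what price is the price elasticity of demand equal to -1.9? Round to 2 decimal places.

Set −bP/(a − bP) = −1.9 ⇒ bP = 1.9(a − bP) ⇒ bP(1+1.9) = 1.9·a.
P = 1.9·503/(22.3·2.9) ≈ 14.78.

14.78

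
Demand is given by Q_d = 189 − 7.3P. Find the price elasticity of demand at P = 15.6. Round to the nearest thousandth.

At P = 15.6, Q_d = 75.12.
dQ_d/dP = −7.3.
Point elasticity E = (dQ_d/dP)·(P/Q_d) = -7.3 × 15.6/75.12 ≈ -1.516.
|E| > 1, so demand is elastic at this price.

-1.516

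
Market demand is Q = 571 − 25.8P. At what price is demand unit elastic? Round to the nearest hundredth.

11.07

For linear demand Q = a − bP, E = −bP/(a − bP). |E| = 1 ⇒ bP = a − bP ⇒ P = a/(2b).
P = 571/(2·25.8) ≈ 11.07.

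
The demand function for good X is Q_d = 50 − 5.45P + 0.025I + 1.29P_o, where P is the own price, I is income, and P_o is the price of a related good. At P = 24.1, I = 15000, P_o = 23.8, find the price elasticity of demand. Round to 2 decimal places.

-0.40

Substituting, Q_d = 50 − 5.45(24.1) + 0.025(15000) + 1.29(23.8) = 50 − 131.345 + 375 + 30.702 = 324.357.
∂Q_d/∂P = −5.45, so E_p = (−5.45)·(24.1/324.357) ≈ -0.40.
|E_p| < 1: demand is inelastic.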